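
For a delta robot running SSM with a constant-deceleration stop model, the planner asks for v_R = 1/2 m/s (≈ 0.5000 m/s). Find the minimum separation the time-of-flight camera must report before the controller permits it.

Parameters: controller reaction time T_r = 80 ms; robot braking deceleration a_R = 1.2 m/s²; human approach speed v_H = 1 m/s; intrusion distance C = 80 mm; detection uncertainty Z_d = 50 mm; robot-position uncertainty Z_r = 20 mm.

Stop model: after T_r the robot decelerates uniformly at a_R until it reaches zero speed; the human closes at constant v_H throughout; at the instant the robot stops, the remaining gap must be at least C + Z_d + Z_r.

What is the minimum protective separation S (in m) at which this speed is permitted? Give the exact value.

S_min = 949/1200 m = 0.7908 m

T_s = v_R/a_R = (1/2)/(6/5) = 0.4167 s
reaction-phase robot travel = 0.5000·0.0800 = 0.0400 m
robot covers 0.5000·0.4167 − ½·1.2000·0.4167² = 0.1042 m while stopping
person approaches 1.0000·(0.0800+0.4167) = 0.4967 m
C+Z_d+Z_r = 0.0800+0.0500+0.0200 = 0.1500 m
S_min ≈ 0.0400+0.1042+0.4967+0.1500  ⇒  S_min = 949/1200 m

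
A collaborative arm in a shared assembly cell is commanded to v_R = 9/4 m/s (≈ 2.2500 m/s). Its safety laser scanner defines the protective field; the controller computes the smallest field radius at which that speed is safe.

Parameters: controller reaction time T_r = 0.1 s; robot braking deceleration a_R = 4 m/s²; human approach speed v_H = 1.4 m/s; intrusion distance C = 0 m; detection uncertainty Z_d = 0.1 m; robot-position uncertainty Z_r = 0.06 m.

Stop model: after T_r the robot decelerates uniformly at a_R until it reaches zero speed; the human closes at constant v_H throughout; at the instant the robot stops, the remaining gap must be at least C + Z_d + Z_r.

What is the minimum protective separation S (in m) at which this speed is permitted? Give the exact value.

T_s = v_R/a_R = (9/4)/4 = 0.5625 s
robot covers v_R·T_r = 2.2500·0.1000 = 0.2250 m before braking
braking distance = 2.2500²/(2·4.0000) = 0.6328 m
human closes 1.4000·0.6625 = 0.9275 m
margins: 0.0000+0.1000+0.0600 = 0.1600 m
S_min ≈ 0.2250+0.6328+0.9275+0.1600  ⇒  S_min = 249/128 m

S_min = 249/128 m = 1.9453 m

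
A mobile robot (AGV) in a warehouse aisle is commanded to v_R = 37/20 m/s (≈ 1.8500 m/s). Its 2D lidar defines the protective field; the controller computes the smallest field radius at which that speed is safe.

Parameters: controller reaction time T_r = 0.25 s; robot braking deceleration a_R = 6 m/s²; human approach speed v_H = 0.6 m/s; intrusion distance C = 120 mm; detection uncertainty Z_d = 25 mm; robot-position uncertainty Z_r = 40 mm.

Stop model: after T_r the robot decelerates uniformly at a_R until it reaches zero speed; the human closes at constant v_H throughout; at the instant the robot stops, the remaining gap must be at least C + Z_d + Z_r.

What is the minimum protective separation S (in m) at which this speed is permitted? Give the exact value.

T_s = v_R/a_R = (37/20)/6 = 0.3083 s
robot covers v_R·T_r = 1.8500·0.2500 = 0.4625 m before braking
robot covers 1.8500·0.3083 − ½·6.0000·0.3083² = 0.2852 m while stopping
human closes 0.6000·0.5583 = 0.3350 m
margins: 0.1200+0.0250+0.0400 = 0.1850 m
S_min ≈ 0.4625+0.2852+0.3350+0.1850  ⇒  S_min = 1217/960 m

S_min = 1217/960 m = 1.2677 m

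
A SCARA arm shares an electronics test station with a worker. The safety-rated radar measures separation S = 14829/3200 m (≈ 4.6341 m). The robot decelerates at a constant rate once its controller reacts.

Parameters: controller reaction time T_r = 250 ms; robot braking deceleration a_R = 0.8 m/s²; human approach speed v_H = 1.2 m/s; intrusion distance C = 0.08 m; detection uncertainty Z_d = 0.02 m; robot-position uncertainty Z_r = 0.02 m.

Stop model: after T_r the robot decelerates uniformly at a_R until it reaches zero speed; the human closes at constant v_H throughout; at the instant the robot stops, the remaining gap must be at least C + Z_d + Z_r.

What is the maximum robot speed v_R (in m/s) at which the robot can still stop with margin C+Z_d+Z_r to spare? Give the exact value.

collect terms ⇒ (5/8)·v_R² + (7/4)·v_R + (-2697/640) = 0
  disc = (7/4)² − 4·(5/8)·(-2697/640) = 3481/256 ; √disc = 59/16
  v_R = (−(7/4) + 59/16) / (2·(5/8)) = 31/20 m/s
check:
T_s = v_R/a_R = (31/20)/(4/5) = 1.9375 s
robot in T_r: 1.5500·0.2500 = 0.3875 m
braking distance = 1.5500²/(2·0.8000) = 1.5016 m
human closes 1.2000·2.1875 = 2.6250 m
C+Z_d+Z_r = 0.0800+0.0200+0.0200 = 0.1200 m
sum ≈ 0.3875+1.5016+2.6250+0.1200 ≈ 4.6341 m = S ✓

v_R_max = 31/20 m/s = 1.5500 m/s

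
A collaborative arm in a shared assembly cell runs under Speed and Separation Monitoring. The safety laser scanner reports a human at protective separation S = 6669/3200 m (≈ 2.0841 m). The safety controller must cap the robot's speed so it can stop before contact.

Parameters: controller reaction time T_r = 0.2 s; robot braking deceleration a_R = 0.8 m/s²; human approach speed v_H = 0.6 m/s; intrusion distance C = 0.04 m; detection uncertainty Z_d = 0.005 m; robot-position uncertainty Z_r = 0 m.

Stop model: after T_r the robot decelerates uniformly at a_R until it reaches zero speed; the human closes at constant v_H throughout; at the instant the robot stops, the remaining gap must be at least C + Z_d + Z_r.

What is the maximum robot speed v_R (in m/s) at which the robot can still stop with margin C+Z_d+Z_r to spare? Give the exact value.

at the boundary: (5/8)·v² + (19/20)·v + (-6141/3200) = 0
  disc = (19/20)² − 4·(5/8)·(-6141/3200) = 36481/6400 ; √disc = 191/80
  v_R = (−(19/20) + 191/80) / (2·(5/8)) = 23/20 m/s
check:
braking lasts T_s = (23/20)/(4/5) = 1.4375 s
reaction-phase robot travel = 1.1500·0.2000 = 0.2300 m
robot under decel: 1.1500²/(2·0.8000) = 0.8266 m
person approaches 0.6000·(0.2000+1.4375) = 0.9825 m
margins: 0.0400+0.0050+0.0000 = 0.0450 m
sum ≈ 0.2300+0.8266+0.9825+0.0450 ≈ 2.0841 m = S ✓

v_R_max = 23/20 m/s = 1.1500 m/s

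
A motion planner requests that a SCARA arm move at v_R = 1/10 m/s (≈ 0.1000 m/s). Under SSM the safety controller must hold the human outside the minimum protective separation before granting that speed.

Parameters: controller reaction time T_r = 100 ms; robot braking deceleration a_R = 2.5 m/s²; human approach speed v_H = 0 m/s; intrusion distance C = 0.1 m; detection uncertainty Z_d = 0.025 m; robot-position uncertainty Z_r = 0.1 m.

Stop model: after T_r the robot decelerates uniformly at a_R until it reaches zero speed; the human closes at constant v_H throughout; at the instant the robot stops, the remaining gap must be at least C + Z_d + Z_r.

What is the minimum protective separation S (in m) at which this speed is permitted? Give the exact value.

S_min = 237/1000 m = 0.2370 m

stop time T_s = (1/10)/(5/2) = 0.0400 s
robot covers v_R·T_r = 0.1000·0.1000 = 0.0100 m before braking
braking distance = 0.1000²/(2·2.5000) = 0.0020 m
human closes 0.0000·0.1400 = 0.0000 m
margins: 0.1000+0.0250+0.1000 = 0.2250 m
S_min ≈ 0.0100+0.0020+0.0000+0.2250  ⇒  S_min = 237/1000 m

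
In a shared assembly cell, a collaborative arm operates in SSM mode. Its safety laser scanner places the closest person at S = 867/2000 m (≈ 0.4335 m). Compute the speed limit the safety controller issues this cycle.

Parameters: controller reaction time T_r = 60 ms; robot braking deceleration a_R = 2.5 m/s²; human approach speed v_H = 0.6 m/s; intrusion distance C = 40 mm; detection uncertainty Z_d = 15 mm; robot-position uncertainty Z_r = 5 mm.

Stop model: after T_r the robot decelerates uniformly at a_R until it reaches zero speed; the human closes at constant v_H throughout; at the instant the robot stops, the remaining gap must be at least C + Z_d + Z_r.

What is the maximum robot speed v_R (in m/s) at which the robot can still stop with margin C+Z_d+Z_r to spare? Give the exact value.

v_R_max = 3/4 m/s = 0.7500 m/s

at the boundary: (1/5)·v² + (3/10)·v + (-27/80) = 0
  disc = (3/10)² − 4·(1/5)·(-27/80) = 9/25 ; √disc = 3/5
  v_R = (−(3/10) + 3/5) / (2·(1/5)) = 3/4 m/s
check:
braking lasts T_s = (3/4)/(5/2) = 0.3000 s
robot covers v_R·T_r = 0.7500·0.0600 = 0.0450 m before braking
braking distance = 0.7500²/(2·2.5000) = 0.1125 m
human closes 0.6000·0.3600 = 0.2160 m
residual clearance needed = 0.0400+0.0150+0.0050 = 0.0600 m
sum ≈ 0.0450+0.1125+0.2160+0.0600 ≈ 0.4335 m = S ✓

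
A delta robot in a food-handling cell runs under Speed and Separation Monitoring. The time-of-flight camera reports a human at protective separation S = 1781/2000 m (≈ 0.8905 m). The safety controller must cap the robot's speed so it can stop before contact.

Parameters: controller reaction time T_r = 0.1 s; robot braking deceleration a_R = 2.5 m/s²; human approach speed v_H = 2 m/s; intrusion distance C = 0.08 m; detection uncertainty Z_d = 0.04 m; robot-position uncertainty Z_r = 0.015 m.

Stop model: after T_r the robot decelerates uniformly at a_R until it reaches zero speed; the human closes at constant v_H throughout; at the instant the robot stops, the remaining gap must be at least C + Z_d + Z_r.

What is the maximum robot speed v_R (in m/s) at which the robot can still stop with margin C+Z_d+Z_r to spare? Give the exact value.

collect terms ⇒ (1/5)·v_R² + (9/10)·v_R + (-1111/2000) = 0
  disc = (9/10)² − 4·(1/5)·(-1111/2000) = 784/625 ; √disc = 28/25
  v_R = (−(9/10) + 28/25) / (2·(1/5)) = 11/20 m/s
check:
braking lasts T_s = (11/20)/(5/2) = 0.2200 s
robot in T_r: 0.5500·0.1000 = 0.0550 m
robot under decel: 0.5500²/(2·2.5000) = 0.0605 m
human closes 2.0000·0.3200 = 0.6400 m
C+Z_d+Z_r = 0.0800+0.0400+0.0150 = 0.1350 m
sum ≈ 0.0550+0.0605+0.6400+0.1350 ≈ 0.8905 m = S ✓

v_R_max = 11/20 m/s = 0.5500 m/s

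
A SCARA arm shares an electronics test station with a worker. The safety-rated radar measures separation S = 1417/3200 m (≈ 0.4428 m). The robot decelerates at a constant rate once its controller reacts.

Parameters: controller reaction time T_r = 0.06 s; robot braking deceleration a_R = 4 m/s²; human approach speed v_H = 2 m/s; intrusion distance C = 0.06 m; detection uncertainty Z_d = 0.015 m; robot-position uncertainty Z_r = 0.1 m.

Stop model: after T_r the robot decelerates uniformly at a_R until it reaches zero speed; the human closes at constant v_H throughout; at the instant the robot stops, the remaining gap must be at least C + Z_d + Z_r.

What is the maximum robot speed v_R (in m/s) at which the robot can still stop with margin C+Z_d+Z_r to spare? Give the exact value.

quadratic (1/8)·v² + (14/25)·v + (-473/3200) = 0
  disc = (14/25)² − 4·(1/8)·(-473/3200) = 62001/160000 ; √disc = 249/400
  v_R = (−(14/25) + 249/400) / (2·(1/8)) = 1/4 m/s
check:
braking lasts T_s = (1/4)/4 = 0.0625 s
robot covers v_R·T_r = 0.2500·0.0600 = 0.0150 m before braking
robot under decel: 0.2500²/(2·4.0000) = 0.0078 m
human over T_r+T_s: 2.0000·(0.0600+0.0625) = 0.2450 m
C+Z_d+Z_r = 0.0600+0.0150+0.1000 = 0.1750 m
sum ≈ 0.0150+0.0078+0.2450+0.1750 ≈ 0.4428 m = S ✓

v_R_max = 1/4 m/s = 0.2500 m/s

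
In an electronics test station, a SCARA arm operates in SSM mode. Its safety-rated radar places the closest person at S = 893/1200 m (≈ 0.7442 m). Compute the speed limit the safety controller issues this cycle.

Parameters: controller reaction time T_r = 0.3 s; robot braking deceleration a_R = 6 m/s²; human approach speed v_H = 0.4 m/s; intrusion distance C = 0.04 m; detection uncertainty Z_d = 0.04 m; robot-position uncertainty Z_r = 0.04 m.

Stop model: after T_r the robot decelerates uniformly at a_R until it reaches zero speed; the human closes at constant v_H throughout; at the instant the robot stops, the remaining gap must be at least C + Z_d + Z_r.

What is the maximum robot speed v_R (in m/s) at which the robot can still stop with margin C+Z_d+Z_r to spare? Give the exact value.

at the boundary: (1/12)·v² + (11/30)·v + (-121/240) = 0
  disc = (11/30)² − 4·(1/12)·(-121/240) = 121/400 ; √disc = 11/20
  v_R = (−(11/30) + 11/20) / (2·(1/12)) = 11/10 m/s
check:
stop time T_s = (11/10)/6 = 0.1833 s
robot in T_r: 1.1000·0.3000 = 0.3300 m
robot covers 1.1000·0.1833 − ½·6.0000·0.1833² = 0.1008 m while stopping
human closes 0.4000·0.4833 = 0.1933 m
residual clearance needed = 0.0400+0.0400+0.0400 = 0.1200 m
sum ≈ 0.3300+0.1008+0.1933+0.1200 ≈ 0.7442 m = S ✓

v_R_max = 11/10 m/s = 1.1000 m/s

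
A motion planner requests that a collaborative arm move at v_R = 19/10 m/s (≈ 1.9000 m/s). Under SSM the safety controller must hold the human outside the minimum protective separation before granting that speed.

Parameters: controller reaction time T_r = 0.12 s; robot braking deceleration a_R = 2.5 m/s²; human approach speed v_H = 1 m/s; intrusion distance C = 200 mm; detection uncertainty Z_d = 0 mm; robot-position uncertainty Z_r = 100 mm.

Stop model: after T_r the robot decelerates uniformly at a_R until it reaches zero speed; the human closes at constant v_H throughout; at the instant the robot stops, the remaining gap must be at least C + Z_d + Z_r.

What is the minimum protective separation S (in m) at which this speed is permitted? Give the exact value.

S_min = 213/100 m = 2.1300 m

stop time T_s = (19/10)/(5/2) = 0.7600 s
robot covers v_R·T_r = 1.9000·0.1200 = 0.2280 m before braking
braking distance = 1.9000²/(2·2.5000) = 0.7220 m
person approaches 1.0000·(0.1200+0.7600) = 0.8800 m
C+Z_d+Z_r = 0.2000+0.0000+0.1000 = 0.3000 m
S_min ≈ 0.2280+0.7220+0.8800+0.3000  ⇒  S_min = 213/100 m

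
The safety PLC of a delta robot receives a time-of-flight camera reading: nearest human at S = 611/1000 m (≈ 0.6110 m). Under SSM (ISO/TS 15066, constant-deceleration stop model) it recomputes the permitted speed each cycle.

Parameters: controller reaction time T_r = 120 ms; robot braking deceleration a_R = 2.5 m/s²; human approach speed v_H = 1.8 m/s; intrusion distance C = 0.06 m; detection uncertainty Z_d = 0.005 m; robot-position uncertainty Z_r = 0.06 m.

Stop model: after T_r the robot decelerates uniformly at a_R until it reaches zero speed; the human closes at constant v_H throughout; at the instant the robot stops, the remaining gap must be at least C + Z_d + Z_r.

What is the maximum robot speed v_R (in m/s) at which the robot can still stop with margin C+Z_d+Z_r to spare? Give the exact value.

quadratic (1/5)·v² + (21/25)·v + (-27/100) = 0
  disc = (21/25)² − 4·(1/5)·(-27/100) = 576/625 ; √disc = 24/25
  v_R = (−(21/25) + 24/25) / (2·(1/5)) = 3/10 m/s
check:
T_s = v_R/a_R = (3/10)/(5/2) = 0.1200 s
robot in T_r: 0.3000·0.1200 = 0.0360 m
robot covers 0.3000·0.1200 − ½·2.5000·0.1200² = 0.0180 m while stopping
person approaches 1.8000·(0.1200+0.1200) = 0.4320 m
C+Z_d+Z_r = 0.0600+0.0050+0.0600 = 0.1250 m
sum ≈ 0.0360+0.0180+0.4320+0.1250 ≈ 0.6110 m = S ✓

v_R_max = 3/10 m/s = 0.3000 m/s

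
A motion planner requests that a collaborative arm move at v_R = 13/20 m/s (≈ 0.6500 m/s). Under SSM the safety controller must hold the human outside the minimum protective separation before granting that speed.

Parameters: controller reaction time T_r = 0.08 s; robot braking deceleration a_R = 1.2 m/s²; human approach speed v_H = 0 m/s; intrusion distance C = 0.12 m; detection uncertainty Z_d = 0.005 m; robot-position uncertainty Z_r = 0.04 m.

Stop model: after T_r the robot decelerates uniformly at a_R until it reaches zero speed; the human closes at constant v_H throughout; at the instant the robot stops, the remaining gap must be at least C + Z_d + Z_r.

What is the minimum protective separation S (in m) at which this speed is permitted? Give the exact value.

stop time T_s = (13/20)/(6/5) = 0.5417 s
robot covers v_R·T_r = 0.6500·0.0800 = 0.0520 m before braking
robot under decel: 0.6500²/(2·1.2000) = 0.1760 m
human over T_r+T_s: 0.0000·(0.0800+0.5417) = 0.0000 m
margins: 0.1200+0.0050+0.0400 = 0.1650 m
S_min ≈ 0.0520+0.1760+0.0000+0.1650  ⇒  S_min = 9433/24000 m

S_min = 9433/24000 m = 0.3930 m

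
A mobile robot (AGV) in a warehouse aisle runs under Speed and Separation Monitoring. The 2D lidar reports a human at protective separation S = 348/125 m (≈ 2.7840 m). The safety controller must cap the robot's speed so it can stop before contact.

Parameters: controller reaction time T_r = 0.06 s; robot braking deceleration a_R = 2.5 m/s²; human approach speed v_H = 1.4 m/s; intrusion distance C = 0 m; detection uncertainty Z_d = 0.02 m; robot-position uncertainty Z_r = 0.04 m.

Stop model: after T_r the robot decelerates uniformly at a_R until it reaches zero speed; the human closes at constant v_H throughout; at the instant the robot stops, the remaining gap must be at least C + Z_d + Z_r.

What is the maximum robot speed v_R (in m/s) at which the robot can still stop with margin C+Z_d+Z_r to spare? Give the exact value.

v_R_max = 12/5 m/s = 2.4000 m/s

at the boundary: (1/5)·v² + (31/50)·v + (-66/25) = 0
  disc = (31/50)² − 4·(1/5)·(-66/25) = 6241/2500 ; √disc = 79/50
  v_R = (−(31/50) + 79/50) / (2·(1/5)) = 12/5 m/s
check:
stop time T_s = (12/5)/(5/2) = 0.9600 s
robot in T_r: 2.4000·0.0600 = 0.1440 m
braking distance = 2.4000²/(2·2.5000) = 1.1520 m
person approaches 1.4000·(0.0600+0.9600) = 1.4280 m
residual clearance needed = 0.0000+0.0200+0.0400 = 0.0600 m
sum ≈ 0.1440+1.1520+1.4280+0.0600 ≈ 2.7840 m = S ✓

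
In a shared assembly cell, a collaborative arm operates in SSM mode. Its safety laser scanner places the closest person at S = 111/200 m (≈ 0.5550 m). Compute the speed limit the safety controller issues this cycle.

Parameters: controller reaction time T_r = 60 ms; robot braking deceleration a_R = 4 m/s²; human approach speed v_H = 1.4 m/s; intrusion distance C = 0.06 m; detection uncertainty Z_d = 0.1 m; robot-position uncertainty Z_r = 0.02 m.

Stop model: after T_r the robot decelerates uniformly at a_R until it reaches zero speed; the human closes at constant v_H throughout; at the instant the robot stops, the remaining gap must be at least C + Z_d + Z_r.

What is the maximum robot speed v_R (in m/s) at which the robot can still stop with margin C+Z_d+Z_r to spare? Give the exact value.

v_R_max = 3/5 m/s = 0.6000 m/s

collect terms ⇒ (1/8)·v_R² + (41/100)·v_R + (-291/1000) = 0
  disc = (41/100)² − 4·(1/8)·(-291/1000) = 196/625 ; √disc = 14/25
  v_R = (−(41/100) + 14/25) / (2·(1/8)) = 3/5 m/s
check:
braking lasts T_s = (3/5)/4 = 0.1500 s
reaction-phase robot travel = 0.6000·0.0600 = 0.0360 m
braking distance = 0.6000²/(2·4.0000) = 0.0450 m
person approaches 1.4000·(0.0600+0.1500) = 0.2940 m
residual clearance needed = 0.0600+0.1000+0.0200 = 0.1800 m
sum ≈ 0.0360+0.0450+0.2940+0.1800 ≈ 0.5550 m = S ✓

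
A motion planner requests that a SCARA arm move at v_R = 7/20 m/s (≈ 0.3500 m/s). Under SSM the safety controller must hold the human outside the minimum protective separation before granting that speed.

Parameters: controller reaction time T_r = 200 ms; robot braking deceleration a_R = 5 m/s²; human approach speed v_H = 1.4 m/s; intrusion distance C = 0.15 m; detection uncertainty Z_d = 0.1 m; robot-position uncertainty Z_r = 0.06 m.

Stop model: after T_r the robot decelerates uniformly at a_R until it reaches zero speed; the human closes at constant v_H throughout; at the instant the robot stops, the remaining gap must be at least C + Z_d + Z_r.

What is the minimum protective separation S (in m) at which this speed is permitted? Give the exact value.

T_s = v_R/a_R = (7/20)/5 = 0.0700 s
reaction-phase robot travel = 0.3500·0.2000 = 0.0700 m
robot covers 0.3500·0.0700 − ½·5.0000·0.0700² = 0.0123 m while stopping
human closes 1.4000·0.2700 = 0.3780 m
residual clearance needed = 0.1500+0.1000+0.0600 = 0.3100 m
S_min ≈ 0.0700+0.0123+0.3780+0.3100  ⇒  S_min = 3081/4000 m

S_min = 3081/4000 m = 0.7702 m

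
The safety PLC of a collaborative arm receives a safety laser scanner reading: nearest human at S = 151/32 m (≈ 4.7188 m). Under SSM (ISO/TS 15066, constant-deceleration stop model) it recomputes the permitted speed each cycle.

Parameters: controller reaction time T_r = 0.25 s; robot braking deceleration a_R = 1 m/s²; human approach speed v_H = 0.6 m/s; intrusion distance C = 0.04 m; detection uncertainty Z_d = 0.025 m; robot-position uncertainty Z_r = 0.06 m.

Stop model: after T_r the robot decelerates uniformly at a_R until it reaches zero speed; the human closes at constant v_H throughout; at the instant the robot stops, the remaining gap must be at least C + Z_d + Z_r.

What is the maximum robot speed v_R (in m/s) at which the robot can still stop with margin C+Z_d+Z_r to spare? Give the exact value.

quadratic (1/2)·v² + (17/20)·v + (-711/160) = 0
  disc = (17/20)² − 4·(1/2)·(-711/160) = 961/100 ; √disc = 31/10
  v_R = (−(17/20) + 31/10) / (2·(1/2)) = 9/4 m/s
check:
T_s = v_R/a_R = (9/4)/1 = 2.2500 s
robot in T_r: 2.2500·0.2500 = 0.5625 m
braking distance = 2.2500²/(2·1.0000) = 2.5312 m
human over T_r+T_s: 0.6000·(0.2500+2.2500) = 1.5000 m
margins: 0.0400+0.0250+0.0600 = 0.1250 m
sum ≈ 0.5625+2.5312+1.5000+0.1250 ≈ 4.7188 m = S ✓

v_R_max = 9/4 m/s = 2.2500 m/s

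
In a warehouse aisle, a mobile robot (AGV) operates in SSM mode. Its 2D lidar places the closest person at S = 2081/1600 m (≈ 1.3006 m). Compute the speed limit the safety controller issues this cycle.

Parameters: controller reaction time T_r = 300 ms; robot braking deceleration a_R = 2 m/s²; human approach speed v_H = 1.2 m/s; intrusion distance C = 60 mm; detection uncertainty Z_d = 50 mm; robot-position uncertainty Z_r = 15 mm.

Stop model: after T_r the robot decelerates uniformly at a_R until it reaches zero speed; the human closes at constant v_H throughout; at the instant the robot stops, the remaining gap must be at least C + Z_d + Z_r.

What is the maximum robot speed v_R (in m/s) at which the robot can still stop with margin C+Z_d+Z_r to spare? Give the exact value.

v_R_max = 3/4 m/s = 0.7500 m/s

at the boundary: (1/4)·v² + (9/10)·v + (-261/320) = 0
  disc = (9/10)² − 4·(1/4)·(-261/320) = 2601/1600 ; √disc = 51/40
  v_R = (−(9/10) + 51/40) / (2·(1/4)) = 3/4 m/s
check:
braking lasts T_s = (3/4)/2 = 0.3750 s
reaction-phase robot travel = 0.7500·0.3000 = 0.2250 m
robot under decel: 0.7500²/(2·2.0000) = 0.1406 m
human closes 1.2000·0.6750 = 0.8100 m
residual clearance needed = 0.0600+0.0500+0.0150 = 0.1250 m
sum ≈ 0.2250+0.1406+0.8100+0.1250 ≈ 1.3006 m = S ✓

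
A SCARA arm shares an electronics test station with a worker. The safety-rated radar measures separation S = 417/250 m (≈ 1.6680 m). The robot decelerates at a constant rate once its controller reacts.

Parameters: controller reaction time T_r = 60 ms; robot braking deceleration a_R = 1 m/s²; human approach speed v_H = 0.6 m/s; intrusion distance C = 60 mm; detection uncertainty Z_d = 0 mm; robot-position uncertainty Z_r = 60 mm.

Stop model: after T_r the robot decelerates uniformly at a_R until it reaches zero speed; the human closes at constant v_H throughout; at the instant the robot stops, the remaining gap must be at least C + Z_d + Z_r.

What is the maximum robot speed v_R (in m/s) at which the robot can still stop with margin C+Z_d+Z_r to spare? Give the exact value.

v_R_max = 6/5 m/s = 1.2000 m/s

collect terms ⇒ (1/2)·v_R² + (33/50)·v_R + (-189/125) = 0
  disc = (33/50)² − 4·(1/2)·(-189/125) = 8649/2500 ; √disc = 93/50
  v_R = (−(33/50) + 93/50) / (2·(1/2)) = 6/5 m/s
check:
braking lasts T_s = (6/5)/1 = 1.2000 s
robot covers v_R·T_r = 1.2000·0.0600 = 0.0720 m before braking
robot covers 1.2000·1.2000 − ½·1.0000·1.2000² = 0.7200 m while stopping
human closes 0.6000·1.2600 = 0.7560 m
C+Z_d+Z_r = 0.0600+0.0000+0.0600 = 0.1200 m
sum ≈ 0.0720+0.7200+0.7560+0.1200 ≈ 1.6680 m = S ✓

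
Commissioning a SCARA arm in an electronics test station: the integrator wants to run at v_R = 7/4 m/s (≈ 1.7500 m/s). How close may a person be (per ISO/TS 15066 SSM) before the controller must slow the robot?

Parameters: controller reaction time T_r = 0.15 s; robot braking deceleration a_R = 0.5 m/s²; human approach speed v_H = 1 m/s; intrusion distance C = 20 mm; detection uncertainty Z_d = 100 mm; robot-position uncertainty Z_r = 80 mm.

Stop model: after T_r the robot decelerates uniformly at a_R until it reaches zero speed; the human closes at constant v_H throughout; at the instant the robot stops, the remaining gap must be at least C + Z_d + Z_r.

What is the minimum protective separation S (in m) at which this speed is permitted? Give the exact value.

T_s = v_R/a_R = (7/4)/(1/2) = 3.5000 s
robot covers v_R·T_r = 1.7500·0.1500 = 0.2625 m before braking
robot under decel: 1.7500²/(2·0.5000) = 3.0625 m
human closes 1.0000·3.6500 = 3.6500 m
residual clearance needed = 0.0200+0.1000+0.0800 = 0.2000 m
S_min ≈ 0.2625+3.0625+3.6500+0.2000  ⇒  S_min = 287/40 m

S_min = 287/40 m = 7.1750 m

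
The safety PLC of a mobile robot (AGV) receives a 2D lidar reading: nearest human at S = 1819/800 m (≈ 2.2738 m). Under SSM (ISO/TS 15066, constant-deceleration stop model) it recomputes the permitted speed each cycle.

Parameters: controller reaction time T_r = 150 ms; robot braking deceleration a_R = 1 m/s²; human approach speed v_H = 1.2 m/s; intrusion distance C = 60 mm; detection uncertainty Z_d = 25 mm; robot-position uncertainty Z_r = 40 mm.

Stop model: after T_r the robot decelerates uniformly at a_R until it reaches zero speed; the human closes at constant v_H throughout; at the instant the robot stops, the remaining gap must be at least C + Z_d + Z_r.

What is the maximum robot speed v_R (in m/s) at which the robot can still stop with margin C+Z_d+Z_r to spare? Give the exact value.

quadratic (1/2)·v² + (27/20)·v + (-63/32) = 0
  disc = (27/20)² − 4·(1/2)·(-63/32) = 144/25 ; √disc = 12/5
  v_R = (−(27/20) + 12/5) / (2·(1/2)) = 21/20 m/s
check:
braking lasts T_s = (21/20)/1 = 1.0500 s
robot covers v_R·T_r = 1.0500·0.1500 = 0.1575 m before braking
braking distance = 1.0500²/(2·1.0000) = 0.5513 m
human over T_r+T_s: 1.2000·(0.1500+1.0500) = 1.4400 m
residual clearance needed = 0.0600+0.0250+0.0400 = 0.1250 m
sum ≈ 0.1575+0.5513+1.4400+0.1250 ≈ 2.2738 m = S ✓

v_R_max = 21/20 m/s = 1.0500 m/s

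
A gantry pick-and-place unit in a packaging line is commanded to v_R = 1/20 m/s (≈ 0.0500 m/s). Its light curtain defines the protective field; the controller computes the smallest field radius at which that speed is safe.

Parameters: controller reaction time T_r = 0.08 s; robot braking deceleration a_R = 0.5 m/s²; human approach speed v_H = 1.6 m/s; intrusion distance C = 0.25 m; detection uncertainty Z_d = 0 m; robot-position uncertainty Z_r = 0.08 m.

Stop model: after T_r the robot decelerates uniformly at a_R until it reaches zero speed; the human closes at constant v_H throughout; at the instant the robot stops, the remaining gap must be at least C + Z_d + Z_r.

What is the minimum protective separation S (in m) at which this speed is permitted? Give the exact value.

S_min = 1249/2000 m = 0.6245 m

stop time T_s = (1/20)/(1/2) = 0.1000 s
robot in T_r: 0.0500·0.0800 = 0.0040 m
robot under decel: 0.0500²/(2·0.5000) = 0.0025 m
human closes 1.6000·0.1800 = 0.2880 m
C+Z_d+Z_r = 0.2500+0.0000+0.0800 = 0.3300 m
S_min ≈ 0.0040+0.0025+0.2880+0.3300  ⇒  S_min = 1249/2000 m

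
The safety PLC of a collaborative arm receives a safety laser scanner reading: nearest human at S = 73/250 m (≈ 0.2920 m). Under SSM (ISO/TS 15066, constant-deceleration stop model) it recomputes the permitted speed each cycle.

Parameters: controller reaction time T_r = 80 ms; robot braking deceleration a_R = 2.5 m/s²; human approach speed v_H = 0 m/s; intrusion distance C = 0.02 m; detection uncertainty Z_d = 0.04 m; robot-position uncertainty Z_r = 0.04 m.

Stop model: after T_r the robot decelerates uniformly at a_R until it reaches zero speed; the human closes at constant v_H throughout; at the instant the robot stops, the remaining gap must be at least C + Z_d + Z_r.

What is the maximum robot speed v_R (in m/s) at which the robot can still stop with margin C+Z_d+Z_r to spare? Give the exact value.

v_R_max = 4/5 m/s = 0.8000 m/s

quadratic (1/5)·v² + (2/25)·v + (-24/125) = 0
  disc = (2/25)² − 4·(1/5)·(-24/125) = 4/25 ; √disc = 2/5
  v_R = (−(2/25) + 2/5) / (2·(1/5)) = 4/5 m/s
check:
braking lasts T_s = (4/5)/(5/2) = 0.3200 s
reaction-phase robot travel = 0.8000·0.0800 = 0.0640 m
robot under decel: 0.8000²/(2·2.5000) = 0.1280 m
person approaches 0.0000·(0.0800+0.3200) = 0.0000 m
C+Z_d+Z_r = 0.0200+0.0400+0.0400 = 0.1000 m
sum ≈ 0.0640+0.1280+0.0000+0.1000 ≈ 0.2920 m = S ✓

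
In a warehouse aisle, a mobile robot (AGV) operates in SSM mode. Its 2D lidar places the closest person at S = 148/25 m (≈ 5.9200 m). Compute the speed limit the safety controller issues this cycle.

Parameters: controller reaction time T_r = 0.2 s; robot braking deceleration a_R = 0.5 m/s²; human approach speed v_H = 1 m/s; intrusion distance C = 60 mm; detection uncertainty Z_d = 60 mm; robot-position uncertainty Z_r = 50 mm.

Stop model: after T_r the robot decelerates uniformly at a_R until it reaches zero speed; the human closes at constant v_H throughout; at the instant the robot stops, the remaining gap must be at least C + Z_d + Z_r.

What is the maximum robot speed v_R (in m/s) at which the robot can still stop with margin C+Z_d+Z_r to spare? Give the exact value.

collect terms ⇒ (1)·v_R² + (11/5)·v_R + (-111/20) = 0
  disc = (11/5)² − 4·(1)·(-111/20) = 676/25 ; √disc = 26/5
  v_R = (−(11/5) + 26/5) / (2·(1)) = 3/2 m/s
check:
stop time T_s = (3/2)/(1/2) = 3.0000 s
robot covers v_R·T_r = 1.5000·0.2000 = 0.3000 m before braking
robot under decel: 1.5000²/(2·0.5000) = 2.2500 m
person approaches 1.0000·(0.2000+3.0000) = 3.2000 m
C+Z_d+Z_r = 0.0600+0.0600+0.0500 = 0.1700 m
sum ≈ 0.3000+2.2500+3.2000+0.1700 ≈ 5.9200 m = S ✓

v_R_max = 3/2 m/s = 1.5000 m/s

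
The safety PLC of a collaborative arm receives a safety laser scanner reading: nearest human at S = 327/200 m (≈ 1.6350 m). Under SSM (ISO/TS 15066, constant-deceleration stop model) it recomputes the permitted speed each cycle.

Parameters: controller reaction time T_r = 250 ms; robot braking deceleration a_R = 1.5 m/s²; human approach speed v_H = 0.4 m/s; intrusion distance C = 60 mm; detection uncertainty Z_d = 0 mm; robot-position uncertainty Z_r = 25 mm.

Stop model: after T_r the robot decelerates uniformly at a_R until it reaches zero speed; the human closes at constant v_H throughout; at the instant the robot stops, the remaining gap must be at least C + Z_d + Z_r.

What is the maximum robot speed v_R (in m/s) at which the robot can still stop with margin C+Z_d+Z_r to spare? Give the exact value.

v_R_max = 29/20 m/s = 1.4500 m/s

collect terms ⇒ (1/3)·v_R² + (31/60)·v_R + (-29/20) = 0
  disc = (31/60)² − 4·(1/3)·(-29/20) = 7921/3600 ; √disc = 89/60
  v_R = (−(31/60) + 89/60) / (2·(1/3)) = 29/20 m/s
check:
stop time T_s = (29/20)/(3/2) = 0.9667 s
robot covers v_R·T_r = 1.4500·0.2500 = 0.3625 m before braking
braking distance = 1.4500²/(2·1.5000) = 0.7008 m
person approaches 0.4000·(0.2500+0.9667) = 0.4867 m
margins: 0.0600+0.0000+0.0250 = 0.0850 m
sum ≈ 0.3625+0.7008+0.4867+0.0850 ≈ 1.6350 m = S ✓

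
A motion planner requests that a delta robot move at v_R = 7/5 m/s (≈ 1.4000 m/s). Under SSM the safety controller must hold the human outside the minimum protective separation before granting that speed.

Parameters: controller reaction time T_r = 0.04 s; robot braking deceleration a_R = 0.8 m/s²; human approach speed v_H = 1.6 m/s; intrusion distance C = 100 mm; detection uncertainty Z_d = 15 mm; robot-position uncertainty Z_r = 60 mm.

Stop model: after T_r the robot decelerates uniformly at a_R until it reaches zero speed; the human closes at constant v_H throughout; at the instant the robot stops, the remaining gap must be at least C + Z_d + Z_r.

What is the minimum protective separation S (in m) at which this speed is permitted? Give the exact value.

T_s = v_R/a_R = (7/5)/(4/5) = 1.7500 s
robot covers v_R·T_r = 1.4000·0.0400 = 0.0560 m before braking
robot under decel: 1.4000²/(2·0.8000) = 1.2250 m
human over T_r+T_s: 1.6000·(0.0400+1.7500) = 2.8640 m
C+Z_d+Z_r = 0.1000+0.0150+0.0600 = 0.1750 m
S_min ≈ 0.0560+1.2250+2.8640+0.1750  ⇒  S_min = 108/25 m

S_min = 108/25 m = 4.3200 m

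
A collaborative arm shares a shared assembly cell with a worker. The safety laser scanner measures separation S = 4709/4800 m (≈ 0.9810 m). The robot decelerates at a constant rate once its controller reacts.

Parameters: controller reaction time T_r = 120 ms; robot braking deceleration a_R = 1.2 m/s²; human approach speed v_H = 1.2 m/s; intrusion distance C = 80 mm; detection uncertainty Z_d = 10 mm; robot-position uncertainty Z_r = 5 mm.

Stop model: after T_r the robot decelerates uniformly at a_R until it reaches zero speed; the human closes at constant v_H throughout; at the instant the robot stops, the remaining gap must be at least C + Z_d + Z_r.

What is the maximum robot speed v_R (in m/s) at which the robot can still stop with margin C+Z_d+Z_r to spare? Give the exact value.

v_R_max = 11/20 m/s = 0.5500 m/s

collect terms ⇒ (5/12)·v_R² + (28/25)·v_R + (-17809/24000) = 0
  disc = (28/25)² − 4·(5/12)·(-17809/24000) = 896809/360000 ; √disc = 947/600
  v_R = (−(28/25) + 947/600) / (2·(5/12)) = 11/20 m/s
check:
braking lasts T_s = (11/20)/(6/5) = 0.4583 s
reaction-phase robot travel = 0.5500·0.1200 = 0.0660 m
robot covers 0.5500·0.4583 − ½·1.2000·0.4583² = 0.1260 m while stopping
human closes 1.2000·0.5783 = 0.6940 m
margins: 0.0800+0.0100+0.0050 = 0.0950 m
sum ≈ 0.0660+0.1260+0.6940+0.0950 ≈ 0.9810 m = S ✓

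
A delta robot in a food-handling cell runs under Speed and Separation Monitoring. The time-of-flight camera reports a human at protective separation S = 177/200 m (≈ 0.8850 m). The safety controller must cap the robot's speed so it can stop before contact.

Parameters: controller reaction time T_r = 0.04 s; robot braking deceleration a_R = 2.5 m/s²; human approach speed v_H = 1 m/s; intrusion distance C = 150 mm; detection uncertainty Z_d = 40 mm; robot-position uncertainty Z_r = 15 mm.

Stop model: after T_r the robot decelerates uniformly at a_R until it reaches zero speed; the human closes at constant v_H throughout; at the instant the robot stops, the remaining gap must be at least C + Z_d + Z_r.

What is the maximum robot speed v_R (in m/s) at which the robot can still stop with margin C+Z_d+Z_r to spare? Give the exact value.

v_R_max = 1 m/s = 1.0000 m/s

collect terms ⇒ (1/5)·v_R² + (11/25)·v_R + (-16/25) = 0
  disc = (11/25)² − 4·(1/5)·(-16/25) = 441/625 ; √disc = 21/25
  v_R = (−(11/25) + 21/25) / (2·(1/5)) = 1 m/s
check:
T_s = v_R/a_R = 1/(5/2) = 0.4000 s
robot covers v_R·T_r = 1.0000·0.0400 = 0.0400 m before braking
robot under decel: 1.0000²/(2·2.5000) = 0.2000 m
human closes 1.0000·0.4400 = 0.4400 m
C+Z_d+Z_r = 0.1500+0.0400+0.0150 = 0.2050 m
sum ≈ 0.0400+0.2000+0.4400+0.2050 ≈ 0.8850 m = S ✓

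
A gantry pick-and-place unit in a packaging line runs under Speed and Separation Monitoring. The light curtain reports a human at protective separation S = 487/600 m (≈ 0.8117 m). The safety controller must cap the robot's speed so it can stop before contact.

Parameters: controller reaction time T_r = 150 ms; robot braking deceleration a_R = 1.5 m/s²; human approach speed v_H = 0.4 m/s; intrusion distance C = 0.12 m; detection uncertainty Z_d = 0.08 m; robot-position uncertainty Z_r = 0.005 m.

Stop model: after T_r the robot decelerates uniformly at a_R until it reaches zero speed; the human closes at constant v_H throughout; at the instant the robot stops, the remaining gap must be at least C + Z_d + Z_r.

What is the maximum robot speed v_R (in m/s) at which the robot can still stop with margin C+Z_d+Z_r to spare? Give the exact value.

collect terms ⇒ (1/3)·v_R² + (5/12)·v_R + (-41/75) = 0
  disc = (5/12)² − 4·(1/3)·(-41/75) = 361/400 ; √disc = 19/20
  v_R = (−(5/12) + 19/20) / (2·(1/3)) = 4/5 m/s
check:
T_s = v_R/a_R = (4/5)/(3/2) = 0.5333 s
robot covers v_R·T_r = 0.8000·0.1500 = 0.1200 m before braking
robot covers 0.8000·0.5333 − ½·1.5000·0.5333² = 0.2133 m while stopping
human over T_r+T_s: 0.4000·(0.1500+0.5333) = 0.2733 m
C+Z_d+Z_r = 0.1200+0.0800+0.0050 = 0.2050 m
sum ≈ 0.1200+0.2133+0.2733+0.2050 ≈ 0.8117 m = S ✓

v_R_max = 4/5 m/s = 0.8000 m/s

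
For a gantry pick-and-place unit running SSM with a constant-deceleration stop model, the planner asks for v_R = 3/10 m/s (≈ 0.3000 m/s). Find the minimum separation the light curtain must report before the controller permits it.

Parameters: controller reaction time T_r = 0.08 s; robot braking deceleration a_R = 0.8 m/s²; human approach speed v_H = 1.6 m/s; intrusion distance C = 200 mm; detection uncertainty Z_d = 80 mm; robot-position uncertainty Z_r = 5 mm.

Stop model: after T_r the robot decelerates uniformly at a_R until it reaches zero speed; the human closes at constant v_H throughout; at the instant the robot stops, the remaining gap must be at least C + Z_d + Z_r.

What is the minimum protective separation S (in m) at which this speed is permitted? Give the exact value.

S_min = 4373/4000 m = 1.0933 m

T_s = v_R/a_R = (3/10)/(4/5) = 0.3750 s
robot in T_r: 0.3000·0.0800 = 0.0240 m
robot under decel: 0.3000²/(2·0.8000) = 0.0563 m
person approaches 1.6000·(0.0800+0.3750) = 0.7280 m
residual clearance needed = 0.2000+0.0800+0.0050 = 0.2850 m
S_min ≈ 0.0240+0.0563+0.7280+0.2850  ⇒  S_min = 4373/4000 m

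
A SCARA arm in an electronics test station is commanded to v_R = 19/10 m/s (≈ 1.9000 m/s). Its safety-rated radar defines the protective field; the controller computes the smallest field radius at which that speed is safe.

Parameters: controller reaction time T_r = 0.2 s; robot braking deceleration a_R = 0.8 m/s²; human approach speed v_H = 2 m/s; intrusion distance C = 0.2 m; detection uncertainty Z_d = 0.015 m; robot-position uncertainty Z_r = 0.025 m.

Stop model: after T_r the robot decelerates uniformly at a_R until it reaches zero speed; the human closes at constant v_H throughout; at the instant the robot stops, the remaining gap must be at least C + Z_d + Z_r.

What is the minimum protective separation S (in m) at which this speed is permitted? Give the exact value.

braking lasts T_s = (19/10)/(4/5) = 2.3750 s
robot in T_r: 1.9000·0.2000 = 0.3800 m
robot under decel: 1.9000²/(2·0.8000) = 2.2563 m
human over T_r+T_s: 2.0000·(0.2000+2.3750) = 5.1500 m
margins: 0.2000+0.0150+0.0250 = 0.2400 m
S_min ≈ 0.3800+2.2563+5.1500+0.2400  ⇒  S_min = 6421/800 m

S_min = 6421/800 m = 8.0262 m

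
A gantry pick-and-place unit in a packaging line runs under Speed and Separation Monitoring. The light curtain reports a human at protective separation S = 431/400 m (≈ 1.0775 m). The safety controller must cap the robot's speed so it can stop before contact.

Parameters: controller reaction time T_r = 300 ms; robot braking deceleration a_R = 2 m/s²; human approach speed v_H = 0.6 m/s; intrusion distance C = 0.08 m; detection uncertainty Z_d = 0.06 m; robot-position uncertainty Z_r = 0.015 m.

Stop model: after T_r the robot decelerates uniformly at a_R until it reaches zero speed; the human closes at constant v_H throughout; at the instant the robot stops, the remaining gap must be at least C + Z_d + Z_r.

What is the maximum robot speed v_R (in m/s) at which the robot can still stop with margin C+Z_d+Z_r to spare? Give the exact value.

v_R_max = 9/10 m/s = 0.9000 m/s

at the boundary: (1/4)·v² + (3/5)·v + (-297/400) = 0
  disc = (3/5)² − 4·(1/4)·(-297/400) = 441/400 ; √disc = 21/20
  v_R = (−(3/5) + 21/20) / (2·(1/4)) = 9/10 m/s
check:
braking lasts T_s = (9/10)/2 = 0.4500 s
reaction-phase robot travel = 0.9000·0.3000 = 0.2700 m
robot covers 0.9000·0.4500 − ½·2.0000·0.4500² = 0.2025 m while stopping
person approaches 0.6000·(0.3000+0.4500) = 0.4500 m
margins: 0.0800+0.0600+0.0150 = 0.1550 m
sum ≈ 0.2700+0.2025+0.4500+0.1550 ≈ 1.0775 m = S ✓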